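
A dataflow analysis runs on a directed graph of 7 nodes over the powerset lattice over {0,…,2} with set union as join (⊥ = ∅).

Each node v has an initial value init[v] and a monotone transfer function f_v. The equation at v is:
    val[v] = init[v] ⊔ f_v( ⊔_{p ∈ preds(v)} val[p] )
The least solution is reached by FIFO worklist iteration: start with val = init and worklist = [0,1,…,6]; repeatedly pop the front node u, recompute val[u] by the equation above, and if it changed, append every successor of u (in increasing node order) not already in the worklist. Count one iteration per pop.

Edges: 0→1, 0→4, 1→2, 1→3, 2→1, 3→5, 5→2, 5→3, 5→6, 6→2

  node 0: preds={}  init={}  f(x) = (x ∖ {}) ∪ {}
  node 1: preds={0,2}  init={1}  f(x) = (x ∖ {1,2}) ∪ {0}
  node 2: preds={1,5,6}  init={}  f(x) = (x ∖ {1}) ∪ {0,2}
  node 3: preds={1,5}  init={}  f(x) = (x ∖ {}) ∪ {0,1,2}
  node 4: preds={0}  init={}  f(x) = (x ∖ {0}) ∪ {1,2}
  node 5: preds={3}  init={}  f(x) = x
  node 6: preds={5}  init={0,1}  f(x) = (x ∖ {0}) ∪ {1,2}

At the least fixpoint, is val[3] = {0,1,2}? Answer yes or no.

Worklist (10 pops):
  #1 pop 0: in={} → {} (no change)
  #2 pop 1: in={} → {0,1} (was {1}); enqueue []
  #3 pop 2: in={0,1} → {0,2} (was {}); enqueue [1]
  #4 pop 3: in={0,1} → {0,1,2} (was {}); enqueue []
  #5 pop 4: in={} → {1,2} (was {}); enqueue []
  #6 pop 5: in={0,1,2} → {0,1,2} (was {}); enqueue [2,3]
  #7 pop 6: in={0,1,2} → {0,1,2} (was {0,1}); enqueue []
  #8 pop 1: in={0,2} → {0,1} (no change)
  #9 pop 2: in={0,1,2} → {0,2} (no change)
  #10 pop 3: in={0,1,2} → {0,1,2} (no change)

Fixpoint:
  val[0] = {}
  val[1] = {0,1}
  val[2] = {0,2}
  val[3] = {0,1,2}
  val[4] = {1,2}
  val[5] = {0,1,2}
  val[6] = {0,1,2}

yes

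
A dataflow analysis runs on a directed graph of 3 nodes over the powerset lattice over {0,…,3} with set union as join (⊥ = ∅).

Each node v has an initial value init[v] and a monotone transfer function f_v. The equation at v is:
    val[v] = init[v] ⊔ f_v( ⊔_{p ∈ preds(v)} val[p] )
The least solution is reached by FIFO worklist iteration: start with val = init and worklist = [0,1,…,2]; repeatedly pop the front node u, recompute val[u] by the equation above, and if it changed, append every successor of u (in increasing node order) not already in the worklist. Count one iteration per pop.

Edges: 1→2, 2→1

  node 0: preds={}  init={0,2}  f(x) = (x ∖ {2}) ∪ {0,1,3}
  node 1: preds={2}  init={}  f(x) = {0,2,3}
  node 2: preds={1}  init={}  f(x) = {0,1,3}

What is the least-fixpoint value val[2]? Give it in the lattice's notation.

{0,1,3}

Trace (4 dequeues):
  [1] u=0 | in {} | out {0,1,2,3} | prev {0,2} | push {}
  [2] u=1 | in {} | out {0,2,3} | prev {} | push {}
  [3] u=2 | in {0,2,3} | out {0,1,3} | prev {} | push {1}
  [4] u=1 | in {0,1,3} | out {0,2,3} | ==

Converged values:
  [0] {0,1,2,3}
  [1] {0,2,3}
  [2] {0,1,3}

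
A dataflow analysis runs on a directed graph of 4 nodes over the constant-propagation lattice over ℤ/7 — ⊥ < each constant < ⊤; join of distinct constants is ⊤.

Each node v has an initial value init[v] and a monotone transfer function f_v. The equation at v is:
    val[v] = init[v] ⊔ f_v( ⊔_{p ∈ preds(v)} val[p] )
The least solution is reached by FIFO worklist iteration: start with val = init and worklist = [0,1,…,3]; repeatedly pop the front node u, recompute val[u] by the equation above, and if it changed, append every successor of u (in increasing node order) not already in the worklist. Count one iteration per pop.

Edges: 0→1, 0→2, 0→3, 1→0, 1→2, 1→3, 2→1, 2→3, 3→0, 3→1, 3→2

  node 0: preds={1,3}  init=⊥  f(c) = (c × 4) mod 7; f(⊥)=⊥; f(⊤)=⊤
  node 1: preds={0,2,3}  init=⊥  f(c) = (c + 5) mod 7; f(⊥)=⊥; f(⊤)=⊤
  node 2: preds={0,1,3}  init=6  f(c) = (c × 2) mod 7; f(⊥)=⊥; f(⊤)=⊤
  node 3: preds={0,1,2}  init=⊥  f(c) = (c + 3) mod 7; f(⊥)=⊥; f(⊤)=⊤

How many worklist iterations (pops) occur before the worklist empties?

9

Iteration log — 9 steps:
  step 1. node 0  ⊔preds=⊥  new=⊥  stable
  step 2. node 1  ⊔preds=6  new=4  old=⊥  +wl: 0
  step 3. node 2  ⊔preds=4  new=⊤  old=6  +wl: 1
  step 4. node 3  ⊔preds=⊤  new=⊤  old=⊥  +wl: 2
  step 5. node 0  ⊔preds=⊤  new=⊤  old=⊥  +wl: 3
  step 6. node 1  ⊔preds=⊤  new=⊤  old=4  +wl: 0
  step 7. node 2  ⊔preds=⊤  new=⊤  stable
  step 8. node 3  ⊔preds=⊤  new=⊤  stable
  step 9. node 0  ⊔preds=⊤  new=⊤  stable

Least fixpoint reached:
  node 0: ⊤
  node 1: ⊤
  node 2: ⊤
  node 3: ⊤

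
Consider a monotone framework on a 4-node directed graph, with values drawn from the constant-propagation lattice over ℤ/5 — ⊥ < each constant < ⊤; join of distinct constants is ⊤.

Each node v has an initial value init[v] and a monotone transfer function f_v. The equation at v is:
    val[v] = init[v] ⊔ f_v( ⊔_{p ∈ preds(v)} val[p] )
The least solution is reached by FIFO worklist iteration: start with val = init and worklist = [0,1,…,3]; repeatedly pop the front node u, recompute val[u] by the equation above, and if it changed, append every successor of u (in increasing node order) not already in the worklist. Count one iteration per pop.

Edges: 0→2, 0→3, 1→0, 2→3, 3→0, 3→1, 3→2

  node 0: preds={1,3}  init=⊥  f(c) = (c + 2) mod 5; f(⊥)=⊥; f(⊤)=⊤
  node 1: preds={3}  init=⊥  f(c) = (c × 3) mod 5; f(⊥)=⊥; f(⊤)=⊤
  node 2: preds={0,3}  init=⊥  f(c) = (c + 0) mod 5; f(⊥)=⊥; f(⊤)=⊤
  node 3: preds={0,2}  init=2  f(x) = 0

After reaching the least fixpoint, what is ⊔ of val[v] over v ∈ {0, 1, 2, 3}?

Worklist (9 pops):
  #1 pop 0: in=2 → 4 (was ⊥); enqueue []
  #2 pop 1: in=2 → 1 (was ⊥); enqueue [0]
  #3 pop 2: in=⊤ → ⊤ (was ⊥); enqueue []
  #4 pop 3: in=⊤ → ⊤ (was 2); enqueue [1,2]
  #5 pop 0: in=⊤ → ⊤ (was 4); enqueue [3]
  #6 pop 1: in=⊤ → ⊤ (was 1); enqueue [0]
  #7 pop 2: in=⊤ → ⊤ (no change)
  #8 pop 3: in=⊤ → ⊤ (no change)
  #9 pop 0: in=⊤ → ⊤ (no change)

Fixpoint:
  val[0] = ⊤
  val[1] = ⊤
  val[2] = ⊤
  val[3] = ⊤

⊤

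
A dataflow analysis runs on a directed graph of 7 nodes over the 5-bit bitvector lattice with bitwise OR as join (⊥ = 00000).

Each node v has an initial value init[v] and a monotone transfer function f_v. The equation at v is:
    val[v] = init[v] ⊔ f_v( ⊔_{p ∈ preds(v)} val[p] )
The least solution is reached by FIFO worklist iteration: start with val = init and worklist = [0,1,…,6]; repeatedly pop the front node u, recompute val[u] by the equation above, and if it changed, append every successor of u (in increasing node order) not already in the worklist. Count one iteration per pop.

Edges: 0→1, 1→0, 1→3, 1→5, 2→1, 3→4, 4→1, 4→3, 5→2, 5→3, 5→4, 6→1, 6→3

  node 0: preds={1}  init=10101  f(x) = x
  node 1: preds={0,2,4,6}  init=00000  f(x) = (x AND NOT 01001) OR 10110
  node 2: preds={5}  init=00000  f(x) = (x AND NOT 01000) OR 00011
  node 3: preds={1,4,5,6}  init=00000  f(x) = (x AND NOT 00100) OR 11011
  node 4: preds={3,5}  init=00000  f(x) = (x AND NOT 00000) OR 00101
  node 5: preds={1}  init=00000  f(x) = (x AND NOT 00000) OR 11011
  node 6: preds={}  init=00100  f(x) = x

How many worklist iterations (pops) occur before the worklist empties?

13

Trace (13 dequeues):
  [1] u=0 | in 00000 | out 10101 | ==
  [2] u=1 | in 10101 | out 10110 | prev 00000 | push {0}
  [3] u=2 | in 00000 | out 00011 | prev 00000 | push {1}
  [4] u=3 | in 10110 | out 11011 | prev 00000 | push {}
  [5] u=4 | in 11011 | out 11111 | prev 00000 | push {3}
  [6] u=5 | in 10110 | out 11111 | prev 00000 | push {2,4}
  [7] u=6 | in 00000 | out 00100 | ==
  [8] u=0 | in 10110 | out 10111 | prev 10101 | push {}
  [9] u=1 | in 11111 | out 10110 | ==
  [10] u=3 | in 11111 | out 11011 | ==
  [11] u=2 | in 11111 | out 10111 | prev 00011 | push {1}
  [12] u=4 | in 11111 | out 11111 | ==
  [13] u=1 | in 11111 | out 10110 | ==

Converged values:
  [0] 10111
  [1] 10110
  [2] 10111
  [3] 11011
  [4] 11111
  [5] 11111
  [6] 00100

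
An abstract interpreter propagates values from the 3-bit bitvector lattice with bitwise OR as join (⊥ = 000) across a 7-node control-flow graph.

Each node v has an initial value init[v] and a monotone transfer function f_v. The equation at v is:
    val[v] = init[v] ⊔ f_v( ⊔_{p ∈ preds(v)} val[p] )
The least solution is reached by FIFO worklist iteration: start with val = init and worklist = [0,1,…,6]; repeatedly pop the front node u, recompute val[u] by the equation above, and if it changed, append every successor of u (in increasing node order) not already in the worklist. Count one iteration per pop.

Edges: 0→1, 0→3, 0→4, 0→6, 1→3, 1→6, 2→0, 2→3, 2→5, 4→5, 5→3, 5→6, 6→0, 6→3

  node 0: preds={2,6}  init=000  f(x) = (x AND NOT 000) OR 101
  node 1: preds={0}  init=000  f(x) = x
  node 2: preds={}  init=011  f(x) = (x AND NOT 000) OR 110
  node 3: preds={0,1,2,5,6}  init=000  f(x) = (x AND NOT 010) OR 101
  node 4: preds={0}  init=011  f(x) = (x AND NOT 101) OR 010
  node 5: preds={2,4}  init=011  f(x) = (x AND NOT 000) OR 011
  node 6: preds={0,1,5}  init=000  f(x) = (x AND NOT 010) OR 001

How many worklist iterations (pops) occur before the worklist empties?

Trace (9 dequeues):
  [1] u=0 | in 011 | out 111 | prev 000 | push {}
  [2] u=1 | in 111 | out 111 | prev 000 | push {}
  [3] u=2 | in 000 | out 111 | prev 011 | push {0}
  [4] u=3 | in 111 | out 101 | prev 000 | push {}
  [5] u=4 | in 111 | out 011 | ==
  [6] u=5 | in 111 | out 111 | prev 011 | push {3}
  [7] u=6 | in 111 | out 101 | prev 000 | push {}
  [8] u=0 | in 111 | out 111 | ==
  [9] u=3 | in 111 | out 101 | ==

Converged values:
  [0] 111
  [1] 111
  [2] 111
  [3] 101
  [4] 011
  [5] 111
  [6] 101

9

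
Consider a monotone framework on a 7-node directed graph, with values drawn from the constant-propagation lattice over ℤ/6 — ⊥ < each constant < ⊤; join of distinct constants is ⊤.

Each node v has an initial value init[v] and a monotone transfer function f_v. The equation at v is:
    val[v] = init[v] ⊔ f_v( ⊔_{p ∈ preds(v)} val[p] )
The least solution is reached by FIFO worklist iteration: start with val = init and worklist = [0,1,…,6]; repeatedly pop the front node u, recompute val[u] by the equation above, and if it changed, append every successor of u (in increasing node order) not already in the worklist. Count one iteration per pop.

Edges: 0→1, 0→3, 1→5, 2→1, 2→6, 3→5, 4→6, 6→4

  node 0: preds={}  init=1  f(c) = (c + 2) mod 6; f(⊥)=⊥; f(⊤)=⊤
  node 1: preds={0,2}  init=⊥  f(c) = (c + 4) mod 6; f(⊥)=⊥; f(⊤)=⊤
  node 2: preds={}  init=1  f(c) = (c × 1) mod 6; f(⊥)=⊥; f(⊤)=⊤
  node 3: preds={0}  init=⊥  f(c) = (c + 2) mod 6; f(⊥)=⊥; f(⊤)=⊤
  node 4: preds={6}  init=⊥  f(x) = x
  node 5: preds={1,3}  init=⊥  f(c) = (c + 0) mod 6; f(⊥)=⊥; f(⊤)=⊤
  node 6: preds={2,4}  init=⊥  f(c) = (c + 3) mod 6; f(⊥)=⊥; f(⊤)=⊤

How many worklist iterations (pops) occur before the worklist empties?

Iteration log — 11 steps:
  step 1. node 0  ⊔preds=⊥  new=1  stable
  step 2. node 1  ⊔preds=1  new=5  old=⊥  +wl: 
  step 3. node 2  ⊔preds=⊥  new=1  stable
  step 4. node 3  ⊔preds=1  new=3  old=⊥  +wl: 
  step 5. node 4  ⊔preds=⊥  new=⊥  stable
  step 6. node 5  ⊔preds=⊤  new=⊤  old=⊥  +wl: 
  step 7. node 6  ⊔preds=1  new=4  old=⊥  +wl: 4
  step 8. node 4  ⊔preds=4  new=4  old=⊥  +wl: 6
  step 9. node 6  ⊔preds=⊤  new=⊤  old=4  +wl: 4
  step 10. node 4  ⊔preds=⊤  new=⊤  old=4  +wl: 6
  step 11. node 6  ⊔preds=⊤  new=⊤  stable

Least fixpoint reached:
  node 0: 1
  node 1: 5
  node 2: 1
  node 3: 3
  node 4: ⊤
  node 5: ⊤
  node 6: ⊤

11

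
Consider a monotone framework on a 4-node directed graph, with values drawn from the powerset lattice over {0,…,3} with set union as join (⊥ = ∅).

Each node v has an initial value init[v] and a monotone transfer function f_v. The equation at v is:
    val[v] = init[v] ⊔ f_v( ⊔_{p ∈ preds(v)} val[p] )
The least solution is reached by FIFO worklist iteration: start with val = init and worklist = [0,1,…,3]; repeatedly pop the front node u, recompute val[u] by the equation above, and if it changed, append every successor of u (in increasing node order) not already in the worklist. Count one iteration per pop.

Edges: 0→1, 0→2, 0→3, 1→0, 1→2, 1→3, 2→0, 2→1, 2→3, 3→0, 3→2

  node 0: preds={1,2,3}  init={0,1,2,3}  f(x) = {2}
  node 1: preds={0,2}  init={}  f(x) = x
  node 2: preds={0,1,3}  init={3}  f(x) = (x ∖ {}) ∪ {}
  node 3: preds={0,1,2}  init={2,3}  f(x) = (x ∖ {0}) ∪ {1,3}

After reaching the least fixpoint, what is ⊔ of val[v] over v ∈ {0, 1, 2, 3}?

{0,1,2,3}

Iteration log — 7 steps:
  step 1. node 0  ⊔preds={2,3}  new={0,1,2,3}  stable
  step 2. node 1  ⊔preds={0,1,2,3}  new={0,1,2,3}  old={}  +wl: 0
  step 3. node 2  ⊔preds={0,1,2,3}  new={0,1,2,3}  old={3}  +wl: 1
  step 4. node 3  ⊔preds={0,1,2,3}  new={1,2,3}  old={2,3}  +wl: 2
  step 5. node 0  ⊔preds={0,1,2,3}  new={0,1,2,3}  stable
  step 6. node 1  ⊔preds={0,1,2,3}  new={0,1,2,3}  stable
  step 7. node 2  ⊔preds={0,1,2,3}  new={0,1,2,3}  stable

Least fixpoint reached:
  node 0: {0,1,2,3}
  node 1: {0,1,2,3}
  node 2: {0,1,2,3}
  node 3: {1,2,3}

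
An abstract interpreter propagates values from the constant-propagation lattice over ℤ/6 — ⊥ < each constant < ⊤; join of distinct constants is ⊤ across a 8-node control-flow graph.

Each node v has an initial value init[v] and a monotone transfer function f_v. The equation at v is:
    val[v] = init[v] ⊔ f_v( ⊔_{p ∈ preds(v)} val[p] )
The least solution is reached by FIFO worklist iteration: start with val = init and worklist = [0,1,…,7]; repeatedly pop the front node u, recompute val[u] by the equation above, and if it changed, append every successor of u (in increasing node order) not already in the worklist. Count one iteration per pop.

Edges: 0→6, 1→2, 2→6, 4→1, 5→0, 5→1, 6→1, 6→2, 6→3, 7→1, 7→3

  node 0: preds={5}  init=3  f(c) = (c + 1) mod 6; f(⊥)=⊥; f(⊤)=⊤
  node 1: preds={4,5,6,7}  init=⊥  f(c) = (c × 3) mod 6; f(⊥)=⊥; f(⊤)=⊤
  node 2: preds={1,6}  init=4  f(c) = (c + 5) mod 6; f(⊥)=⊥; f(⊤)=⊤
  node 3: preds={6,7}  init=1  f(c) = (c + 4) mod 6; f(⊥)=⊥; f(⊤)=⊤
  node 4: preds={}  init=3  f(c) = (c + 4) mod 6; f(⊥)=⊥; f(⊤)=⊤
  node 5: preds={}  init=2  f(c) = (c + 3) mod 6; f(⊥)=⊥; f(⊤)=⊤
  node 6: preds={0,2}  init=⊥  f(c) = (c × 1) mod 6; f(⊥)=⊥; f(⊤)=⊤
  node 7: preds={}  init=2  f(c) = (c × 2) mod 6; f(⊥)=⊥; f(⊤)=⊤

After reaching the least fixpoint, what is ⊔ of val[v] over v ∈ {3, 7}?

⊤

Worklist (11 pops):
  #1 pop 0: in=2 → 3 (no change)
  #2 pop 1: in=⊤ → ⊤ (was ⊥); enqueue []
  #3 pop 2: in=⊤ → ⊤ (was 4); enqueue []
  #4 pop 3: in=2 → ⊤ (was 1); enqueue []
  #5 pop 4: in=⊥ → 3 (no change)
  #6 pop 5: in=⊥ → 2 (no change)
  #7 pop 6: in=⊤ → ⊤ (was ⊥); enqueue [1,2,3]
  #8 pop 7: in=⊥ → 2 (no change)
  #9 pop 1: in=⊤ → ⊤ (no change)
  #10 pop 2: in=⊤ → ⊤ (no change)
  #11 pop 3: in=⊤ → ⊤ (no change)

Fixpoint:
  val[0] = 3
  val[1] = ⊤
  val[2] = ⊤
  val[3] = ⊤
  val[4] = 3
  val[5] = 2
  val[6] = ⊤
  val[7] = 2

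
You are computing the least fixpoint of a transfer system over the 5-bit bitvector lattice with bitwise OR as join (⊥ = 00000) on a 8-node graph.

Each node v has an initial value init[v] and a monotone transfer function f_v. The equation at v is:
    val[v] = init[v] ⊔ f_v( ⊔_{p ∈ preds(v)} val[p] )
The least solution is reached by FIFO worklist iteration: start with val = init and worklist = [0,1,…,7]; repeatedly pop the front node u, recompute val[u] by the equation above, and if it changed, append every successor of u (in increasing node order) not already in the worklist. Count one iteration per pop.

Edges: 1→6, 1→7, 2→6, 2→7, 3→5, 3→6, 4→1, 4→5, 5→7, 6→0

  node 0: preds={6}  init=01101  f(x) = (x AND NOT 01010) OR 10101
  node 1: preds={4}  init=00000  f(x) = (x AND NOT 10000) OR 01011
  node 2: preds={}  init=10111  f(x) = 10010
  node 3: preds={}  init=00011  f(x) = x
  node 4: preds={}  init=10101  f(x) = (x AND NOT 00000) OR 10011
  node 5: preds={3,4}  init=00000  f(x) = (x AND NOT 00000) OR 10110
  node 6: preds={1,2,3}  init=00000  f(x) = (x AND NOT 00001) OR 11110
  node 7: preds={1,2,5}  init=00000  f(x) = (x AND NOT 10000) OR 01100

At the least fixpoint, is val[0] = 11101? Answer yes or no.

Iteration log — 10 steps:
  step 1. node 0  ⊔preds=00000  new=11101  old=01101  +wl: 
  step 2. node 1  ⊔preds=10101  new=01111  old=00000  +wl: 
  step 3. node 2  ⊔preds=00000  new=10111  stable
  step 4. node 3  ⊔preds=00000  new=00011  stable
  step 5. node 4  ⊔preds=00000  new=10111  old=10101  +wl: 1
  step 6. node 5  ⊔preds=10111  new=10111  old=00000  +wl: 
  step 7. node 6  ⊔preds=11111  new=11110  old=00000  +wl: 0
  step 8. node 7  ⊔preds=11111  new=01111  old=00000  +wl: 
  step 9. node 1  ⊔preds=10111  new=01111  stable
  step 10. node 0  ⊔preds=11110  new=11101  stable

Least fixpoint reached:
  node 0: 11101
  node 1: 01111
  node 2: 10111
  node 3: 00011
  node 4: 10111
  node 5: 10111
  node 6: 11110
  node 7: 01111

yes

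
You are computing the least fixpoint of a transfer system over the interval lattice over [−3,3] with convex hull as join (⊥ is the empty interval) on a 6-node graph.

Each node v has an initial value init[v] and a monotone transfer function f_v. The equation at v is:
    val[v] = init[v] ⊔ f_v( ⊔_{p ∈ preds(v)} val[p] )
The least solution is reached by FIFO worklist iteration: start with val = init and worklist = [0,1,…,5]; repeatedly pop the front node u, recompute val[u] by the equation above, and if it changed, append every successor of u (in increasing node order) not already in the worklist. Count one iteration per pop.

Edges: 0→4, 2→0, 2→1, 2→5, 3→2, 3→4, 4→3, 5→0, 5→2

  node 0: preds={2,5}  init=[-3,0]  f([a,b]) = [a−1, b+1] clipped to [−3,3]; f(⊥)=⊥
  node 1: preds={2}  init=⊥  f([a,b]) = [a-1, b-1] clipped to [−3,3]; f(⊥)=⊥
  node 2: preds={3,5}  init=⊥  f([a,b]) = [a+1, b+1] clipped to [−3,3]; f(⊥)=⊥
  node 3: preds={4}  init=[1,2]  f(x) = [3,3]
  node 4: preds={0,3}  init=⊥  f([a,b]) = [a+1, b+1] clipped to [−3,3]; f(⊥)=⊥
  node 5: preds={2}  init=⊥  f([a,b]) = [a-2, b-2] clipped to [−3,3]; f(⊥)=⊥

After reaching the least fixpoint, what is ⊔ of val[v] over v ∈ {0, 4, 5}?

[-3,3]

Iteration log — 29 steps:
  step 1. node 0  ⊔preds=⊥  new=[-3,0]  stable
  step 2. node 1  ⊔preds=⊥  new=⊥  stable
  step 3. node 2  ⊔preds=[1,2]  new=[2,3]  old=⊥  +wl: 0,1
  step 4. node 3  ⊔preds=⊥  new=[1,3]  old=[1,2]  +wl: 2
  step 5. node 4  ⊔preds=[-3,3]  new=[-2,3]  old=⊥  +wl: 3
  step 6. node 5  ⊔preds=[2,3]  new=[0,1]  old=⊥  +wl: 
  step 7. node 0  ⊔preds=[0,3]  new=[-3,3]  old=[-3,0]  +wl: 4
  step 8. node 1  ⊔preds=[2,3]  new=[1,2]  old=⊥  +wl: 
  step 9. node 2  ⊔preds=[0,3]  new=[1,3]  old=[2,3]  +wl: 0,1,5
  step 10. node 3  ⊔preds=[-2,3]  new=[1,3]  stable
  step 11. node 4  ⊔preds=[-3,3]  new=[-2,3]  stable
  step 12. node 0  ⊔preds=[0,3]  new=[-3,3]  stable
  step 13. node 1  ⊔preds=[1,3]  new=[0,2]  old=[1,2]  +wl: 
  step 14. node 5  ⊔preds=[1,3]  new=[-1,1]  old=[0,1]  +wl: 0,2
  step 15. node 0  ⊔preds=[-1,3]  new=[-3,3]  stable
  step 16. node 2  ⊔preds=[-1,3]  new=[0,3]  old=[1,3]  +wl: 0,1,5
  step 17. node 0  ⊔preds=[-1,3]  new=[-3,3]  stable
  step 18. node 1  ⊔preds=[0,3]  new=[-1,2]  old=[0,2]  +wl: 
  step 19. node 5  ⊔preds=[0,3]  new=[-2,1]  old=[-1,1]  +wl: 0,2
  step 20. node 0  ⊔preds=[-2,3]  new=[-3,3]  stable
  step 21. node 2  ⊔preds=[-2,3]  new=[-1,3]  old=[0,3]  +wl: 0,1,5
  step 22. node 0  ⊔preds=[-2,3]  new=[-3,3]  stable
  step 23. node 1  ⊔preds=[-1,3]  new=[-2,2]  old=[-1,2]  +wl: 
  step 24. node 5  ⊔preds=[-1,3]  new=[-3,1]  old=[-2,1]  +wl: 0,2
  step 25. node 0  ⊔preds=[-3,3]  new=[-3,3]  stable
  step 26. node 2  ⊔preds=[-3,3]  new=[-2,3]  old=[-1,3]  +wl: 0,1,5
  step 27. node 0  ⊔preds=[-3,3]  new=[-3,3]  stable
  step 28. node 1  ⊔preds=[-2,3]  new=[-3,2]  old=[-2,2]  +wl: 
  step 29. node 5  ⊔preds=[-2,3]  new=[-3,1]  stable

Least fixpoint reached:
  node 0: [-3,3]
  node 1: [-3,2]
  node 2: [-2,3]
  node 3: [1,3]
  node 4: [-2,3]
  node 5: [-3,1]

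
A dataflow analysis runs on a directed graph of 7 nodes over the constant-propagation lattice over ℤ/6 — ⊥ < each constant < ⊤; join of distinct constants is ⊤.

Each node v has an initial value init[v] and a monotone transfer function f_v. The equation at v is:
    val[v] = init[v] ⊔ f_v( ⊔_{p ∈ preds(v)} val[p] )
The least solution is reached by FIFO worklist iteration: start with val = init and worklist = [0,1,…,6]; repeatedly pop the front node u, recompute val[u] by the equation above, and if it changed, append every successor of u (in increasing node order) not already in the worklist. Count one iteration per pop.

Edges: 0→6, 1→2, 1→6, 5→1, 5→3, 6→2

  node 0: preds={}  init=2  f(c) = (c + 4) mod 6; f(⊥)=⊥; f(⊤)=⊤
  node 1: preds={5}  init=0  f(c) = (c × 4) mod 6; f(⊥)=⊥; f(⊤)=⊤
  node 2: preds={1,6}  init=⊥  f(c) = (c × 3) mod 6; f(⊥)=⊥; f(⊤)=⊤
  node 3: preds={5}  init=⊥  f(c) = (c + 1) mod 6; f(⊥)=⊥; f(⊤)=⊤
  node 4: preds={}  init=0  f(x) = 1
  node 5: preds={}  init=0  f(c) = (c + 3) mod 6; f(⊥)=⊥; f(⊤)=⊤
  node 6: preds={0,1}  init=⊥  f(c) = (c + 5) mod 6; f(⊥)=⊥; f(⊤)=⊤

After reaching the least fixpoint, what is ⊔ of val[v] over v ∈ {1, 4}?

⊤

Trace (8 dequeues):
  [1] u=0 | in ⊥ | out 2 | ==
  [2] u=1 | in 0 | out 0 | ==
  [3] u=2 | in 0 | out 0 | prev ⊥ | push {}
  [4] u=3 | in 0 | out 1 | prev ⊥ | push {}
  [5] u=4 | in ⊥ | out ⊤ | prev 0 | push {}
  [6] u=5 | in ⊥ | out 0 | ==
  [7] u=6 | in ⊤ | out ⊤ | prev ⊥ | push {2}
  [8] u=2 | in ⊤ | out ⊤ | prev 0 | push {}

Converged values:
  [0] 2
  [1] 0
  [2] ⊤
  [3] 1
  [4] ⊤
  [5] 0
  [6] ⊤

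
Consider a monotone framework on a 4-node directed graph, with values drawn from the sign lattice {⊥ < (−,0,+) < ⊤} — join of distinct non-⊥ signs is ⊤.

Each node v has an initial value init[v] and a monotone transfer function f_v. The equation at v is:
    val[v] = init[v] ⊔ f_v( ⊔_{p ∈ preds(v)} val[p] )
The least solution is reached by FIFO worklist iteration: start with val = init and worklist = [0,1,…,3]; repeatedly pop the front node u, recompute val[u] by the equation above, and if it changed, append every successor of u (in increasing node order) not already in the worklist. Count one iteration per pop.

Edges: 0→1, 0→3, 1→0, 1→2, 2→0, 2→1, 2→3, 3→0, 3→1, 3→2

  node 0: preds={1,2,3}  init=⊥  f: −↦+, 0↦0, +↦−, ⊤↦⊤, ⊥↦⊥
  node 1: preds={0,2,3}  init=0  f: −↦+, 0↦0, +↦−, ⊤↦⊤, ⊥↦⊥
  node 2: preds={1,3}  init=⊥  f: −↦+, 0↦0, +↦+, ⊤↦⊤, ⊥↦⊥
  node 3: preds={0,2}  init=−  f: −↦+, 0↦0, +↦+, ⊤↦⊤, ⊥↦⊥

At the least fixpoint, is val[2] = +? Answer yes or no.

no

Trace (7 dequeues):
  [1] u=0 | in ⊤ | out ⊤ | prev ⊥ | push {}
  [2] u=1 | in ⊤ | out ⊤ | prev 0 | push {0}
  [3] u=2 | in ⊤ | out ⊤ | prev ⊥ | push {1}
  [4] u=3 | in ⊤ | out ⊤ | prev − | push {2}
  [5] u=0 | in ⊤ | out ⊤ | ==
  [6] u=1 | in ⊤ | out ⊤ | ==
  [7] u=2 | in ⊤ | out ⊤ | ==

Converged values:
  [0] ⊤
  [1] ⊤
  [2] ⊤
  [3] ⊤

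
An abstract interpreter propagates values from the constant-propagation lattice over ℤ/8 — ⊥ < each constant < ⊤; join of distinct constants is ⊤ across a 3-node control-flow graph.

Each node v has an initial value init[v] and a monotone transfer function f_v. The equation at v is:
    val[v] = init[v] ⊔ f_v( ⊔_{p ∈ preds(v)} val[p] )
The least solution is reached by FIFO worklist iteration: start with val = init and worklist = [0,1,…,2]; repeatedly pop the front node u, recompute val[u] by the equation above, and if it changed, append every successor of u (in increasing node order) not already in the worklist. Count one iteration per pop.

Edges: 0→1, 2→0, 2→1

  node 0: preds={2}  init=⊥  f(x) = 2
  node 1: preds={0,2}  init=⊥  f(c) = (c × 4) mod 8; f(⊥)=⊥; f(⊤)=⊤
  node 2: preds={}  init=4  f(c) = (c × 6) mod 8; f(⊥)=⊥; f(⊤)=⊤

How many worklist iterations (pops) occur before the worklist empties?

3

Trace (3 dequeues):
  [1] u=0 | in 4 | out 2 | prev ⊥ | push {}
  [2] u=1 | in ⊤ | out ⊤ | prev ⊥ | push {}
  [3] u=2 | in ⊥ | out 4 | ==

Converged values:
  [0] 2
  [1] ⊤
  [2] 4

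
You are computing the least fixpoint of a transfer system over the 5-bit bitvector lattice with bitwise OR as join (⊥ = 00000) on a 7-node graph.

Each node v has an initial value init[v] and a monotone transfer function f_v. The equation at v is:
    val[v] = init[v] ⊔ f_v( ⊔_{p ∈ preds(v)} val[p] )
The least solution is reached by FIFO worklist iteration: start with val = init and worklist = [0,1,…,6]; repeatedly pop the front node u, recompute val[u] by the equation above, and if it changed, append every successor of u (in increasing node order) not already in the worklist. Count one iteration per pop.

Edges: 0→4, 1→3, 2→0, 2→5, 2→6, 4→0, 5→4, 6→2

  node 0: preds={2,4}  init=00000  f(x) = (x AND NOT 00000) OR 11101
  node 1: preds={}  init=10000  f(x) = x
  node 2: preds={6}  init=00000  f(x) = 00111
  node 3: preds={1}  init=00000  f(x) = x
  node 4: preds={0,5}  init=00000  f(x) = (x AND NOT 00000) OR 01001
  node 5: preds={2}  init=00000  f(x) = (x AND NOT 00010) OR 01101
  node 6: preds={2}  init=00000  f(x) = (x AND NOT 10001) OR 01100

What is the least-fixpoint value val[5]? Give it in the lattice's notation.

01101

Iteration log — 11 steps:
  step 1. node 0  ⊔preds=00000  new=11101  old=00000  +wl: 
  step 2. node 1  ⊔preds=00000  new=10000  stable
  step 3. node 2  ⊔preds=00000  new=00111  old=00000  +wl: 0
  step 4. node 3  ⊔preds=10000  new=10000  old=00000  +wl: 
  step 5. node 4  ⊔preds=11101  new=11101  old=00000  +wl: 
  step 6. node 5  ⊔preds=00111  new=01101  old=00000  +wl: 4
  step 7. node 6  ⊔preds=00111  new=01110  old=00000  +wl: 2
  step 8. node 0  ⊔preds=11111  new=11111  old=11101  +wl: 
  step 9. node 4  ⊔preds=11111  new=11111  old=11101  +wl: 0
  step 10. node 2  ⊔preds=01110  new=00111  stable
  step 11. node 0  ⊔preds=11111  new=11111  stable

Least fixpoint reached:
  node 0: 11111
  node 1: 10000
  node 2: 00111
  node 3: 10000
  node 4: 11111
  node 5: 01101
  node 6: 01110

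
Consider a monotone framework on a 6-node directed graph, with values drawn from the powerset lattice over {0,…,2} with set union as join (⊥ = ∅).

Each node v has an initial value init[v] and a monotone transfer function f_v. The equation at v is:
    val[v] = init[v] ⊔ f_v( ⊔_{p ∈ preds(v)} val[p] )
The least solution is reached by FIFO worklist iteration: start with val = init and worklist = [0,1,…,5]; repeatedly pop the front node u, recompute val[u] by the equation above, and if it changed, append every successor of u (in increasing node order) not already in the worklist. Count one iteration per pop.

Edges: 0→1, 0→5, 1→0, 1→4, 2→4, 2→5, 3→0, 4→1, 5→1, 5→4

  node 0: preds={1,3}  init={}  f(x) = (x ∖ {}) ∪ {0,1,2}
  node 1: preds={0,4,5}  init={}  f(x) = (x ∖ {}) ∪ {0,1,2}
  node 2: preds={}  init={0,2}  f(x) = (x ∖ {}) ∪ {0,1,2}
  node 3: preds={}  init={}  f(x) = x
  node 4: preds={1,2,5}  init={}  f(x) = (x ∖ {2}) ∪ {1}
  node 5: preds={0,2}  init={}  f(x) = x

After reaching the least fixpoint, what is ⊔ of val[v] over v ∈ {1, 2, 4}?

{0,1,2}

Iteration log — 9 steps:
  step 1. node 0  ⊔preds={}  new={0,1,2}  old={}  +wl: 
  step 2. node 1  ⊔preds={0,1,2}  new={0,1,2}  old={}  +wl: 0
  step 3. node 2  ⊔preds={}  new={0,1,2}  old={0,2}  +wl: 
  step 4. node 3  ⊔preds={}  new={}  stable
  step 5. node 4  ⊔preds={0,1,2}  new={0,1}  old={}  +wl: 1
  step 6. node 5  ⊔preds={0,1,2}  new={0,1,2}  old={}  +wl: 4
  step 7. node 0  ⊔preds={0,1,2}  new={0,1,2}  stable
  step 8. node 1  ⊔preds={0,1,2}  new={0,1,2}  stable
  step 9. node 4  ⊔preds={0,1,2}  new={0,1}  stable

Least fixpoint reached:
  node 0: {0,1,2}
  node 1: {0,1,2}
  node 2: {0,1,2}
  node 3: {}
  node 4: {0,1}
  node 5: {0,1,2}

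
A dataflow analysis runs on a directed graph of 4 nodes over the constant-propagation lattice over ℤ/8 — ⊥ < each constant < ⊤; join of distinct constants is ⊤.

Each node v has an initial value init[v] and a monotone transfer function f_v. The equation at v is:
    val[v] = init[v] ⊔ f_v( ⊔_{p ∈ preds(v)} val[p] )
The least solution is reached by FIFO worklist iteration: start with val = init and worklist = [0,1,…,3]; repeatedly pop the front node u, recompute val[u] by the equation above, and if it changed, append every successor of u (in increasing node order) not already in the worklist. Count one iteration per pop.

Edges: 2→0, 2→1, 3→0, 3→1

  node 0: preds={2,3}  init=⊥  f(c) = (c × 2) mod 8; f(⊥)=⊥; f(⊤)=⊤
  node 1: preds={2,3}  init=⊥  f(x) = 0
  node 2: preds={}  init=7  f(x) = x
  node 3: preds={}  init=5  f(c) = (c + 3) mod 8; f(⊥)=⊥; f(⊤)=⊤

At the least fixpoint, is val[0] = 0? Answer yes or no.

no

Iteration log — 4 steps:
  step 1. node 0  ⊔preds=⊤  new=⊤  old=⊥  +wl: 
  step 2. node 1  ⊔preds=⊤  new=0  old=⊥  +wl: 
  step 3. node 2  ⊔preds=⊥  new=7  stable
  step 4. node 3  ⊔preds=⊥  new=5  stable

Least fixpoint reached:
  node 0: ⊤
  node 1: 0
  node 2: 7
  node 3: 5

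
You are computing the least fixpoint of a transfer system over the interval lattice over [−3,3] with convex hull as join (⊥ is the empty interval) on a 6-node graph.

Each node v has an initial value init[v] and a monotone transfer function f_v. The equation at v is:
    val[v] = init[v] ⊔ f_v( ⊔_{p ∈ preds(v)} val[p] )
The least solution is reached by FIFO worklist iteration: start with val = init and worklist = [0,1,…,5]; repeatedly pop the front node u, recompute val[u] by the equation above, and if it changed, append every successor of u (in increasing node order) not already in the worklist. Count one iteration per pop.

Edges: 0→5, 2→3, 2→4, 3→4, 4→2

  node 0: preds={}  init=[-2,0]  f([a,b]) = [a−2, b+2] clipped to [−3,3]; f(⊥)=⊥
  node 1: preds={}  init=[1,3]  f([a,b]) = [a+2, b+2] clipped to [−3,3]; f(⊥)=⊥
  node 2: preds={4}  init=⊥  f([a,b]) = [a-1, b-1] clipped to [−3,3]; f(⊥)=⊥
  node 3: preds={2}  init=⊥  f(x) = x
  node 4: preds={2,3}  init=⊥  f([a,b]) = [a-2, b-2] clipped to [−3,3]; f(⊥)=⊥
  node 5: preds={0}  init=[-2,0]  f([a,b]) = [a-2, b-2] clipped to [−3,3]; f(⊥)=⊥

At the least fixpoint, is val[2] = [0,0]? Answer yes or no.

no

Trace (6 dequeues):
  [1] u=0 | in ⊥ | out [-2,0] | ==
  [2] u=1 | in ⊥ | out [1,3] | ==
  [3] u=2 | in ⊥ | out ⊥ | ==
  [4] u=3 | in ⊥ | out ⊥ | ==
  [5] u=4 | in ⊥ | out ⊥ | ==
  [6] u=5 | in [-2,0] | out [-3,0] | prev [-2,0] | push {}

Converged values:
  [0] [-2,0]
  [1] [1,3]
  [2] ⊥
  [3] ⊥
  [4] ⊥
  [5] [-3,0]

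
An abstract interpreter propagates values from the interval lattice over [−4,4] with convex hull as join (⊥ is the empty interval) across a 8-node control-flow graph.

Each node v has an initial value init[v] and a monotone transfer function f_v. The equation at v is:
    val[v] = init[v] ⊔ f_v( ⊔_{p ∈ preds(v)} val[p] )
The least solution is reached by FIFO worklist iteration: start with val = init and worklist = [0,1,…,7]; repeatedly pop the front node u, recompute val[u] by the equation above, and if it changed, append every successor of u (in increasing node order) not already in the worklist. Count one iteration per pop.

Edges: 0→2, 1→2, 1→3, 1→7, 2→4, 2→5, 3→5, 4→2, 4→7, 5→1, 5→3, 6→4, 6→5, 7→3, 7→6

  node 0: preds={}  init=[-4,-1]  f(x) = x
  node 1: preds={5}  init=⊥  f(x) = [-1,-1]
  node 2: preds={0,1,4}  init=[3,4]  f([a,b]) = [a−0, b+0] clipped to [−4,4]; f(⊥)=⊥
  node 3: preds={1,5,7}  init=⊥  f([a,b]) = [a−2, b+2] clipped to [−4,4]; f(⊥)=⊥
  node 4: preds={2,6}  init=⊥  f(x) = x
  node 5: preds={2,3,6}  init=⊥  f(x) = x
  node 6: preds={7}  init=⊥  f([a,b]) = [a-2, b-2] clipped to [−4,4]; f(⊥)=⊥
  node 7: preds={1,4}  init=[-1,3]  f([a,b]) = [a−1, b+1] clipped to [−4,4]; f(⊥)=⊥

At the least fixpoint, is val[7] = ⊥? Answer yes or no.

no

Trace (16 dequeues):
  [1] u=0 | in ⊥ | out [-4,-1] | ==
  [2] u=1 | in ⊥ | out [-1,-1] | prev ⊥ | push {}
  [3] u=2 | in [-4,-1] | out [-4,4] | prev [3,4] | push {}
  [4] u=3 | in [-1,3] | out [-3,4] | prev ⊥ | push {}
  [5] u=4 | in [-4,4] | out [-4,4] | prev ⊥ | push {2}
  [6] u=5 | in [-4,4] | out [-4,4] | prev ⊥ | push {1,3}
  [7] u=6 | in [-1,3] | out [-3,1] | prev ⊥ | push {4,5}
  [8] u=7 | in [-4,4] | out [-4,4] | prev [-1,3] | push {6}
  [9] u=2 | in [-4,4] | out [-4,4] | ==
  [10] u=1 | in [-4,4] | out [-1,-1] | ==
  [11] u=3 | in [-4,4] | out [-4,4] | prev [-3,4] | push {}
  [12] u=4 | in [-4,4] | out [-4,4] | ==
  [13] u=5 | in [-4,4] | out [-4,4] | ==
  [14] u=6 | in [-4,4] | out [-4,2] | prev [-3,1] | push {4,5}
  [15] u=4 | in [-4,4] | out [-4,4] | ==
  [16] u=5 | in [-4,4] | out [-4,4] | ==

Converged values:
  [0] [-4,-1]
  [1] [-1,-1]
  [2] [-4,4]
  [3] [-4,4]
  [4] [-4,4]
  [5] [-4,4]
  [6] [-4,2]
  [7] [-4,4]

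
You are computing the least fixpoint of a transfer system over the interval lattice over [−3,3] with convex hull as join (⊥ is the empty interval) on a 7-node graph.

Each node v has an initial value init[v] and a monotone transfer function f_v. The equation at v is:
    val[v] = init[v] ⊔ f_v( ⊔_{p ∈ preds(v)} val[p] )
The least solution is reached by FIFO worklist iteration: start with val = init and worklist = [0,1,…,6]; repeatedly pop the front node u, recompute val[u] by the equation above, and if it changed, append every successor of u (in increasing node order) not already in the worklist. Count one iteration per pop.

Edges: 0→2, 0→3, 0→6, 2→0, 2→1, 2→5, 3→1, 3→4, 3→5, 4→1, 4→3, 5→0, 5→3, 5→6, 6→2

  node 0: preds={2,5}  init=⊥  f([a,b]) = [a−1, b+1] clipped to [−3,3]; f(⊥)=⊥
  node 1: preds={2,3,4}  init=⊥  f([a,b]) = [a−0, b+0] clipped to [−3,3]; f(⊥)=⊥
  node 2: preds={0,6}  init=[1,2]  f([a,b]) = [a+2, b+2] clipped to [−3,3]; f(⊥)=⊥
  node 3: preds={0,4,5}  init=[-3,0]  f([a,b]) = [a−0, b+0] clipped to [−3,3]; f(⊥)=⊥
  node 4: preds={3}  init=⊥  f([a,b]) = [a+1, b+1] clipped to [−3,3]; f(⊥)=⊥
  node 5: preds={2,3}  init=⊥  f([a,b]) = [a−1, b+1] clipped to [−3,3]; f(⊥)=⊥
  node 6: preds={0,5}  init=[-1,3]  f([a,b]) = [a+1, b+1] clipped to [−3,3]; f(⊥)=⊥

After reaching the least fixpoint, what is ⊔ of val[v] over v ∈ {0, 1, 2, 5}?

Trace (15 dequeues):
  [1] u=0 | in [1,2] | out [0,3] | prev ⊥ | push {}
  [2] u=1 | in [-3,2] | out [-3,2] | prev ⊥ | push {}
  [3] u=2 | in [-1,3] | out [1,3] | prev [1,2] | push {0,1}
  [4] u=3 | in [0,3] | out [-3,3] | prev [-3,0] | push {}
  [5] u=4 | in [-3,3] | out [-2,3] | prev ⊥ | push {3}
  [6] u=5 | in [-3,3] | out [-3,3] | prev ⊥ | push {}
  [7] u=6 | in [-3,3] | out [-2,3] | prev [-1,3] | push {2}
  [8] u=0 | in [-3,3] | out [-3,3] | prev [0,3] | push {6}
  [9] u=1 | in [-3,3] | out [-3,3] | prev [-3,2] | push {}
  [10] u=3 | in [-3,3] | out [-3,3] | ==
  [11] u=2 | in [-3,3] | out [-1,3] | prev [1,3] | push {0,1,5}
  [12] u=6 | in [-3,3] | out [-2,3] | ==
  [13] u=0 | in [-3,3] | out [-3,3] | ==
  [14] u=1 | in [-3,3] | out [-3,3] | ==
  [15] u=5 | in [-3,3] | out [-3,3] | ==

Converged values:
  [0] [-3,3]
  [1] [-3,3]
  [2] [-1,3]
  [3] [-3,3]
  [4] [-2,3]
  [5] [-3,3]
  [6] [-2,3]

[-3,3]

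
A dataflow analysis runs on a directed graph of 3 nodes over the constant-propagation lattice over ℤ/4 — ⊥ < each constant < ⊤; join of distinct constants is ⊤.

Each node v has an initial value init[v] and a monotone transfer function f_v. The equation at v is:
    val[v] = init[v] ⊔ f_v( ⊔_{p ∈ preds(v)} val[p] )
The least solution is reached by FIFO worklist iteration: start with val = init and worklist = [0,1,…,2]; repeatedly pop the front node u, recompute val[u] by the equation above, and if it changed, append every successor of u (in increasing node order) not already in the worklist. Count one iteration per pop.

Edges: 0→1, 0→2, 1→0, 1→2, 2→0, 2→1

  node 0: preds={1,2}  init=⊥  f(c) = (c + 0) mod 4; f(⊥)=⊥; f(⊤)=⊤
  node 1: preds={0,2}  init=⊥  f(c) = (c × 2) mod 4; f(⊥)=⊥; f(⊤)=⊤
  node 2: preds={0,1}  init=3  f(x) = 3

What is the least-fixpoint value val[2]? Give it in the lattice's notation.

Worklist (7 pops):
  #1 pop 0: in=3 → 3 (was ⊥); enqueue []
  #2 pop 1: in=3 → 2 (was ⊥); enqueue [0]
  #3 pop 2: in=⊤ → 3 (no change)
  #4 pop 0: in=⊤ → ⊤ (was 3); enqueue [1,2]
  #5 pop 1: in=⊤ → ⊤ (was 2); enqueue [0]
  #6 pop 2: in=⊤ → 3 (no change)
  #7 pop 0: in=⊤ → ⊤ (no change)

Fixpoint:
  val[0] = ⊤
  val[1] = ⊤
  val[2] = 3

3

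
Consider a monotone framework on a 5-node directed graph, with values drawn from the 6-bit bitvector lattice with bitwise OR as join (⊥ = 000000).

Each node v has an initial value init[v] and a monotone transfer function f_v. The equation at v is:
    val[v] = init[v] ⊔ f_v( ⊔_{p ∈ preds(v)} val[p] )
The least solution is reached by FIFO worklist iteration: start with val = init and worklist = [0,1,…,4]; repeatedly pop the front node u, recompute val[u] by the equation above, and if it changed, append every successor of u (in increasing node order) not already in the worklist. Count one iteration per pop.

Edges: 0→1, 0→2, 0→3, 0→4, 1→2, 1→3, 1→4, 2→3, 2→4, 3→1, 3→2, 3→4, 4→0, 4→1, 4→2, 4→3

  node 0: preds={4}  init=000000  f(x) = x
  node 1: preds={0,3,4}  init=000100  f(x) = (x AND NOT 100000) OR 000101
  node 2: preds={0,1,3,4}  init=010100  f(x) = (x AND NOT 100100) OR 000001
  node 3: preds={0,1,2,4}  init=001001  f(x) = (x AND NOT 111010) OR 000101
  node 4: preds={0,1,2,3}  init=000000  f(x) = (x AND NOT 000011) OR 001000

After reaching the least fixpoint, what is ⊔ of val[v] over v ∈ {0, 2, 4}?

011101

Trace (12 dequeues):
  [1] u=0 | in 000000 | out 000000 | ==
  [2] u=1 | in 001001 | out 001101 | prev 000100 | push {}
  [3] u=2 | in 001101 | out 011101 | prev 010100 | push {}
  [4] u=3 | in 011101 | out 001101 | prev 001001 | push {1,2}
  [5] u=4 | in 011101 | out 011100 | prev 000000 | push {0,3}
  [6] u=1 | in 011101 | out 011101 | prev 001101 | push {4}
  [7] u=2 | in 011101 | out 011101 | ==
  [8] u=0 | in 011100 | out 011100 | prev 000000 | push {1,2}
  [9] u=3 | in 011101 | out 001101 | ==
  [10] u=4 | in 011101 | out 011100 | ==
  [11] u=1 | in 011101 | out 011101 | ==
  [12] u=2 | in 011101 | out 011101 | ==

Converged values:
  [0] 011100
  [1] 011101
  [2] 011101
  [3] 001101
  [4] 011100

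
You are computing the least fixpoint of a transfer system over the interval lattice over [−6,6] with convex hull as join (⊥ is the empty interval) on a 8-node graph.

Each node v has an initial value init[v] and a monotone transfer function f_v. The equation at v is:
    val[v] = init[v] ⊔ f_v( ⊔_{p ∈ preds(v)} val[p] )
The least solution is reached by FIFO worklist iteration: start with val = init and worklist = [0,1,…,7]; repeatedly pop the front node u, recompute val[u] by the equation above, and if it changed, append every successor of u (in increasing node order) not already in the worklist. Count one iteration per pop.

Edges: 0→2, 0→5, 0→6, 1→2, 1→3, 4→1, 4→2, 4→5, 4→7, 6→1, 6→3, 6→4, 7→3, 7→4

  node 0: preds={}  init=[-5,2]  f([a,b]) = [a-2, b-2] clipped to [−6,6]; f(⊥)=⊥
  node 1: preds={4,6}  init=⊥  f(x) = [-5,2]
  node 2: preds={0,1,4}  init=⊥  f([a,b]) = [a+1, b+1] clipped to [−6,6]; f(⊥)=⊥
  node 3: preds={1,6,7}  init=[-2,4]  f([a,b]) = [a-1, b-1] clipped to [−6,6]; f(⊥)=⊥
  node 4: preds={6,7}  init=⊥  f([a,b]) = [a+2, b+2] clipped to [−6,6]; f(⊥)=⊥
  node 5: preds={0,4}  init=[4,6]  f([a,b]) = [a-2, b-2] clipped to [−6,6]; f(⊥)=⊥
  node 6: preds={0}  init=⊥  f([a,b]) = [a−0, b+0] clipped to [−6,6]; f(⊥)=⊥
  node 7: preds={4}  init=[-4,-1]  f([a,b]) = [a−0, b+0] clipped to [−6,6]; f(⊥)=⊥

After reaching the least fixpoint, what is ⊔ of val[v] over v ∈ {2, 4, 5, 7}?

Iteration log — 24 steps:
  step 1. node 0  ⊔preds=⊥  new=[-5,2]  stable
  step 2. node 1  ⊔preds=⊥  new=[-5,2]  old=⊥  +wl: 
  step 3. node 2  ⊔preds=[-5,2]  new=[-4,3]  old=⊥  +wl: 
  step 4. node 3  ⊔preds=[-5,2]  new=[-6,4]  old=[-2,4]  +wl: 
  step 5. node 4  ⊔preds=[-4,-1]  new=[-2,1]  old=⊥  +wl: 1,2
  step 6. node 5  ⊔preds=[-5,2]  new=[-6,6]  old=[4,6]  +wl: 
  step 7. node 6  ⊔preds=[-5,2]  new=[-5,2]  old=⊥  +wl: 3,4
  step 8. node 7  ⊔preds=[-2,1]  new=[-4,1]  old=[-4,-1]  +wl: 
  step 9. node 1  ⊔preds=[-5,2]  new=[-5,2]  stable
  step 10. node 2  ⊔preds=[-5,2]  new=[-4,3]  stable
  step 11. node 3  ⊔preds=[-5,2]  new=[-6,4]  stable
  step 12. node 4  ⊔preds=[-5,2]  new=[-3,4]  old=[-2,1]  +wl: 1,2,5,7
  step 13. node 1  ⊔preds=[-5,4]  new=[-5,2]  stable
  step 14. node 2  ⊔preds=[-5,4]  new=[-4,5]  old=[-4,3]  +wl: 
  step 15. node 5  ⊔preds=[-5,4]  new=[-6,6]  stable
  step 16. node 7  ⊔preds=[-3,4]  new=[-4,4]  old=[-4,1]  +wl: 3,4
  step 17. node 3  ⊔preds=[-5,4]  new=[-6,4]  stable
  step 18. node 4  ⊔preds=[-5,4]  new=[-3,6]  old=[-3,4]  +wl: 1,2,5,7
  step 19. node 1  ⊔preds=[-5,6]  new=[-5,2]  stable
  step 20. node 2  ⊔preds=[-5,6]  new=[-4,6]  old=[-4,5]  +wl: 
  step 21. node 5  ⊔preds=[-5,6]  new=[-6,6]  stable
  step 22. node 7  ⊔preds=[-3,6]  new=[-4,6]  old=[-4,4]  +wl: 3,4
  step 23. node 3  ⊔preds=[-5,6]  new=[-6,5]  old=[-6,4]  +wl: 
  step 24. node 4  ⊔preds=[-5,6]  new=[-3,6]  stable

Least fixpoint reached:
  node 0: [-5,2]
  node 1: [-5,2]
  node 2: [-4,6]
  node 3: [-6,5]
  node 4: [-3,6]
  node 5: [-6,6]
  node 6: [-5,2]
  node 7: [-4,6]

[-6,6]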